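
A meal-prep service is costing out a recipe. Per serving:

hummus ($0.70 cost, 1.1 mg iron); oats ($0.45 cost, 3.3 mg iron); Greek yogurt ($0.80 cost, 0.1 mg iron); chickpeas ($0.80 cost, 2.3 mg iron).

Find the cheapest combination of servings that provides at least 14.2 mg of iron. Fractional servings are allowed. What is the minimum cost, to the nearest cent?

$1.94

Cost per mg of iron: oats $0.1364, chickpeas $0.3478, hummus $0.6364, Greek yogurt $8.0000.
With no serving limits, use only oats: 14.2 mg / 3.3 mg = 4.303 servings × $0.45 = $1.94.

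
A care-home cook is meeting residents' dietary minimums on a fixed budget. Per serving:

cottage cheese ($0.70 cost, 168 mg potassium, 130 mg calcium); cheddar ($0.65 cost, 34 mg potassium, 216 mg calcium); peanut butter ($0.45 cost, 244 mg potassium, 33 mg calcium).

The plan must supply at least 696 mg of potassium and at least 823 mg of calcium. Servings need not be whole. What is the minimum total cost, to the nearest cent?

$3.31

A basic optimal solution has at most two foods positive. Try each food alone and each pair with both targets met exactly.
cottage cheese only: max(696/168, 823/130) = 6.331 servings → $4.43.
cheddar only: max(696/34, 823/216) = 20.47 servings → $13.31.
peanut butter only: max(696/244, 823/33) = 24.94 servings → $11.22.
cottage cheese + cheddar with both tight: 3.839 servings and 1.499 servings → $3.66.
cottage cheese + peanut butter with both targets exact would need a negative amount; discard.
cheddar + peanut butter with both tight: 3.448 servings and 2.372 servings → $3.31.
So the least-cost plan costs $3.31.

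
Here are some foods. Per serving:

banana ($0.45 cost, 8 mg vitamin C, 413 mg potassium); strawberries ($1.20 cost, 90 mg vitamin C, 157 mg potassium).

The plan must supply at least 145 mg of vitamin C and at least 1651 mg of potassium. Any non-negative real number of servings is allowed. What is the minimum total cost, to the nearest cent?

Minimising a linear cost over {vitamin C ≥ 145, potassium ≥ 1651, servings ≥ 0} — the optimum is at a vertex, using one or two foods.
banana only: max(145/8, 1651/413) = 18.12 servings → $8.16.
strawberries only: max(145/90, 1651/157) = 10.52 servings → $12.62.
banana + strawberries with both tight: 3.504 servings and 1.3 servings → $3.14.
The minimum over all feasible corners is $3.14.

$3.14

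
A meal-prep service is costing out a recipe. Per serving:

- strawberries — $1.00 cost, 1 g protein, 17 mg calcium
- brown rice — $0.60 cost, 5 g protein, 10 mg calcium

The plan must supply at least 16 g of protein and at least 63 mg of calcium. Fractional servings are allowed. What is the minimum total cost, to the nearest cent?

The cheapest plan sits at a corner of the feasible region — with two constraints it uses at most two foods.
strawberries only: max(16/1, 63/17) = 16 servings → $16.00.
brown rice only: max(16/5, 63/10) = 6.3 servings → $3.78.
strawberries + brown rice with both tight: 2.067 servings and 2.787 servings → $3.74.
Cheapest feasible corner: $3.74.

$3.74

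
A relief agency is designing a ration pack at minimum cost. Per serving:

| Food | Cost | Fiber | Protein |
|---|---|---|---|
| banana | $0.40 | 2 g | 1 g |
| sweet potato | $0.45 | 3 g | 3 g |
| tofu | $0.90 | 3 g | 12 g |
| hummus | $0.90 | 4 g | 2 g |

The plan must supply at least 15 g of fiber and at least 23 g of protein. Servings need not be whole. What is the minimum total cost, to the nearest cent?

The cheapest plan sits at a corner of the feasible region — with two constraints it uses at most two foods.
banana only: max(15/2, 23/1) = 23 servings → $9.20.
sweet potato only: max(15/3, 23/3) = 7.667 servings → $3.45.
tofu only: max(15/3, 23/12) = 5 servings → $4.50.
hummus only: max(15/4, 23/2) = 11.5 servings → $10.35.
banana + sweet potato with both targets exact would need a negative amount; discard.
banana + tofu with both tight: 5.286 servings and 1.476 servings → $3.44.
banana + hummus (both tight): parallel constraints — no distinct corner.
sweet potato + tofu with both tight: 4.111 servings and 0.8889 servings → $2.65.
sweet potato + hummus: the both-tight solution has a negative serving — not a feasible corner.
tofu + hummus with both tight: 1.476 servings and 2.643 servings → $3.71.
The minimum over all feasible corners is $2.65.

$2.65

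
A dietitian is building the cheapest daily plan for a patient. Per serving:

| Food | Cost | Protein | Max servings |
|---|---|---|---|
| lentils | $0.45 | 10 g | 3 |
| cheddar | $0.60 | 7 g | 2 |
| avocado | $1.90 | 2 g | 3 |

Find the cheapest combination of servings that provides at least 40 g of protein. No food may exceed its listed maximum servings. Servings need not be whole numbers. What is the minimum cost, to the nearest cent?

Cost per g of protein: lentils $0.0450, cheddar $0.0857, avocado $0.9500.
Take 3 servings of lentils: +30.0 g protein for $1.35 (total $1.35, still need 10.0 g).
Take 1.429 servings of cheddar: +10.0 g protein for $0.86 (total $2.21, still need 0.0 g).
Greedy by cheapest-per-g is optimal for a single linear constraint, so the minimum cost is $2.21.

$2.21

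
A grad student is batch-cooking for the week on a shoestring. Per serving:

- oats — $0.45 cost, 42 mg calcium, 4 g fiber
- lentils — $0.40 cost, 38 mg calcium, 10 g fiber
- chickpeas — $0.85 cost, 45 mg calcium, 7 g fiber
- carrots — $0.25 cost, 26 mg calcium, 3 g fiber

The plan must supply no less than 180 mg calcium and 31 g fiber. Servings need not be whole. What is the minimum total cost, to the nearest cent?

A basic optimal solution has at most two foods positive. Try each food alone and each pair with both targets met exactly.
oats only: max(180/42, 31/4) = 7.75 servings → $3.49.
lentils only: max(180/38, 31/10) = 4.737 servings → $1.89.
chickpeas only: max(180/45, 31/7) = 4.429 servings → $3.76.
carrots only: max(180/26, 31/3) = 10.33 servings → $2.58.
oats + lentils with both tight: 2.321 servings and 2.172 servings → $1.91.
oats + chickpeas: intersection lies outside the first quadrant.
oats + carrots: intersection lies outside the first quadrant.
lentils + chickpeas with both tight: 0.7337 servings and 3.38 servings → $3.17.
lentils + carrots with both tight: 1.822 servings and 4.26 servings → $1.79.
chickpeas + carrots with both targets exact would need a negative amount; discard.
So the least-cost plan costs $1.79.

$1.79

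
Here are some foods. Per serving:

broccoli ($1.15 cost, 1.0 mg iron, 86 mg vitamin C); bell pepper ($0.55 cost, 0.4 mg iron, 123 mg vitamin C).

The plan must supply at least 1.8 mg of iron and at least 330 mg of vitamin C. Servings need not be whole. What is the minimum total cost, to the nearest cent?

This is a tiny linear program; its minimum lies at a vertex of the feasible set. List the vertices and price them.
broccoli only: max(1.8/1.0, 330/86) = 3.837 servings → $4.41.
bell pepper only: max(1.8/0.4, 330/123) = 4.5 servings → $2.48.
broccoli + bell pepper with both tight: 1.009 servings and 1.977 servings → $2.25.
The minimum over all feasible corners is $2.25.

$2.25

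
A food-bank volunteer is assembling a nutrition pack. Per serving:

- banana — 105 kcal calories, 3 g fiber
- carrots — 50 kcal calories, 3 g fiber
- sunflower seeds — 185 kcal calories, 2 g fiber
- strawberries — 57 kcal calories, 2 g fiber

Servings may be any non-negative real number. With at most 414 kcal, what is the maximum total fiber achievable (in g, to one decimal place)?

24.8 g

Fiber per kcal: carrots 0.06, strawberries 0.03509, banana 0.02857, sunflower seeds 0.01081.
With no serving limits, spend the whole calories allowance on carrots: 414 kcal / 50 kcal × 3 g = 24.8 g.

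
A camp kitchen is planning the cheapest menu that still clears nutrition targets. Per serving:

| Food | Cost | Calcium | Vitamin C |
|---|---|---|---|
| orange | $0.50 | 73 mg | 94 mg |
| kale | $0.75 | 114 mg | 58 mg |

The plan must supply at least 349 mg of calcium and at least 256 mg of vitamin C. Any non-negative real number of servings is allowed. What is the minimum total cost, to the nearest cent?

For a min-cost LP with two ≥-constraints, a basic feasible solution has at most two positive variables.
orange only: max(349/73, 256/94) = 4.781 servings → $2.39.
kale only: max(349/114, 256/58) = 4.414 servings → $3.31.
orange + kale with both tight: 1.38 servings and 2.178 servings → $2.32.
Cheapest feasible corner: $2.32.

$2.32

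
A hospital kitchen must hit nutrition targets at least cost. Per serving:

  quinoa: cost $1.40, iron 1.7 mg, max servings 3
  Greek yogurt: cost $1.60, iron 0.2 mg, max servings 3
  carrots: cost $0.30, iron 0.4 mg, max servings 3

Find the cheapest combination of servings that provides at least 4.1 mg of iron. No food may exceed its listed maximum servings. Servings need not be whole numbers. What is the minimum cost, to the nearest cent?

$3.29

Cost per mg of iron: carrots $0.7500, quinoa $0.8235, Greek yogurt $8.0000.
Take 3 servings of carrots: +1.2 mg iron for $0.90 (total $0.90, still need 2.9 mg).
Take 1.706 servings of quinoa: +2.9 mg iron for $2.39 (total $3.29, still need 0.0 mg).
Filling from the cheapest source first is optimal under one linear minimum: $3.29.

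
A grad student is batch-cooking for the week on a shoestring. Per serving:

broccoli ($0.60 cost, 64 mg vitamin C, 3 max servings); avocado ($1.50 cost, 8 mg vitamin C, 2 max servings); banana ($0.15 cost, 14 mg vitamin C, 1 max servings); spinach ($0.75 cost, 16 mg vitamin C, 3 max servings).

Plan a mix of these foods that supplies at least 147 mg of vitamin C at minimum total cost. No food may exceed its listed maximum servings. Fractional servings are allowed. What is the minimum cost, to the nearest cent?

Cost per mg of vitamin C: broccoli $0.0094, banana $0.0107, spinach $0.0469, avocado $0.1875.
Take 2.297 servings of broccoli: +147.0 mg vitamin C for $1.38 (total $1.38, still need 0.0 mg).
Filling from the cheapest source first is optimal under one linear minimum: $1.38.

$1.38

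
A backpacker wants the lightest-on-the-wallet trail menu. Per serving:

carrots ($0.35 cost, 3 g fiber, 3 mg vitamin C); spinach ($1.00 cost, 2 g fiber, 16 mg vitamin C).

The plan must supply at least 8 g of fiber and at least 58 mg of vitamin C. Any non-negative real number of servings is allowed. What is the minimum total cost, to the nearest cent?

$3.67

carrots only: max(8/3, 58/3) = 19.33 servings → $6.77.
spinach only: max(8/2, 58/16) = 4 servings → $4.00.
carrots + spinach with both tight: 0.2857 servings and 3.571 servings → $3.67.
So the least-cost plan costs $3.67.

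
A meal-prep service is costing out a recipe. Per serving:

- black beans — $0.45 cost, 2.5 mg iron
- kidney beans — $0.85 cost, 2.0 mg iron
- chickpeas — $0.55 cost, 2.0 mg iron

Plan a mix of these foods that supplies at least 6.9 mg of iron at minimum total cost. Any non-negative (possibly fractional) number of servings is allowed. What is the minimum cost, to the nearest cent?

$1.24

Cost per mg of iron: black beans $0.1800, chickpeas $0.2750, kidney beans $0.4250.
With no serving limits, use only black beans: 6.9 mg / 2.5 mg = 2.76 servings × $0.45 = $1.24.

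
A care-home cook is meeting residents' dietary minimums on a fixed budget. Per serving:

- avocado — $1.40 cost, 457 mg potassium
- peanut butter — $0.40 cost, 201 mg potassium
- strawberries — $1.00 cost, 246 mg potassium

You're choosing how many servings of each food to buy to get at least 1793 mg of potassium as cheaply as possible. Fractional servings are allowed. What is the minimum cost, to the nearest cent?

Cost per mg of potassium: peanut butter $0.0020, avocado $0.0031, strawberries $0.0041.
With no serving limits, use only peanut butter: 1793 mg / 201 mg = 8.92 servings × $0.40 = $3.57.

$3.57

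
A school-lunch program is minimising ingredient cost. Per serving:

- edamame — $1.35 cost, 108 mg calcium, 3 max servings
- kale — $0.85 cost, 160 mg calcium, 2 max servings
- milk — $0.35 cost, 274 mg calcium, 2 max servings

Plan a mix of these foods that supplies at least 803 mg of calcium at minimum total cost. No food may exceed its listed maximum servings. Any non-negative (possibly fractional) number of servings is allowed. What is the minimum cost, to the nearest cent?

$2.05

Cost per mg of calcium: milk $0.0013, kale $0.0053, edamame $0.0125.
Take 2 servings of milk: +548.0 mg calcium for $0.70 (total $0.70, still need 255.0 mg).
Take 1.594 servings of kale: +255.0 mg calcium for $1.35 (total $2.05, still need 0.0 mg).
Greedy by cheapest-per-mg is optimal for a single linear constraint, so the minimum cost is $2.05.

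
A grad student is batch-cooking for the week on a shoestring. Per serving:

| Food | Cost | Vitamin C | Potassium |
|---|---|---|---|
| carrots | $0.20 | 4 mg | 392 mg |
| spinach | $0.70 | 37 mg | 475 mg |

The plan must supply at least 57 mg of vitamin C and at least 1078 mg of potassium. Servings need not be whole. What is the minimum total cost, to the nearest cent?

Check every corner: each single food scaled to meet both minima, and each pair solved so both constraints bind.
carrots only: max(57/4, 1078/392) = 14.25 servings → $2.85.
spinach only: max(57/37, 1078/475) = 2.269 servings → $1.59.
carrots + spinach with both tight: 1.016 servings and 1.431 servings → $1.20.
Cheapest feasible corner: $1.20.

$1.20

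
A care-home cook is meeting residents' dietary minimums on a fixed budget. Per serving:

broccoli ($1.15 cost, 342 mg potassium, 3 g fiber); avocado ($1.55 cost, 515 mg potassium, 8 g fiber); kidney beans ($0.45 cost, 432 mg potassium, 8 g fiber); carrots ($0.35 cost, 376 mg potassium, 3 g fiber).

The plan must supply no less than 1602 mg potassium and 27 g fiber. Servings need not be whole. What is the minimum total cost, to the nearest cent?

$1.64

With two linear requirements the optimum uses one or two foods; enumerate the corners.
broccoli only: max(1602/342, 27/3) = 9 servings → $10.35.
avocado only: max(1602/515, 27/8) = 3.375 servings → $5.23.
kidney beans only: max(1602/432, 27/8) = 3.708 servings → $1.67.
carrots only: max(1602/376, 27/3) = 9 servings → $3.15.
broccoli + avocado: the both-tight solution has a negative serving — not a feasible corner.
broccoli + kidney beans with both tight: 0.8 servings and 3.075 servings → $2.30.
broccoli + carrots with both targets exact would need a negative amount; discard.
avocado + kidney beans with both tight: 1.735 servings and 1.64 servings → $3.43.
avocado + carrots with both targets exact would need a negative amount; discard.
kidney beans + carrots with both tight: 3.123 servings and 0.6729 servings → $1.64.
Cheapest feasible corner: $1.64.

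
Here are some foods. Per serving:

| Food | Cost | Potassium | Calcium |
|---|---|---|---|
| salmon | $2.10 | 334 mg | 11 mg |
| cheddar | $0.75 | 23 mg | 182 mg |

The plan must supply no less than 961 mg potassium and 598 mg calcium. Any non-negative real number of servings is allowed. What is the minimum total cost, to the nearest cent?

$7.93

An LP optimum is at a vertex; with two nutrient constraints at most two foods are used. Check each candidate.
salmon only: max(961/334, 598/11) = 54.36 servings → $114.16.
cheddar only: max(961/23, 598/182) = 41.78 servings → $31.34.
salmon + cheddar with both tight: 2.662 servings and 3.125 servings → $7.93.
So the least-cost plan costs $7.93.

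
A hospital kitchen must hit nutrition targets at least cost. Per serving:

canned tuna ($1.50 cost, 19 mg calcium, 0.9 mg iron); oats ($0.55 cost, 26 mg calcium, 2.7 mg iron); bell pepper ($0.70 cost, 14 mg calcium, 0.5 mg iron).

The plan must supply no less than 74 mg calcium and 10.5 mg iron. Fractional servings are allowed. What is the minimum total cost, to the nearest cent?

$2.14

Two binding constraints pin down two serving amounts, so the optimal mix uses at most two foods. The candidates are each food alone (scaled to the tighter of calcium/iron) and each pair with both constraints tight.
canned tuna only: max(74/19, 10.5/0.9) = 11.67 servings → $17.50.
oats only: max(74/26, 10.5/2.7) = 3.889 servings → $2.14.
bell pepper only: max(74/14, 10.5/0.5) = 21 servings → $14.70.
canned tuna + oats: intersection lies outside the first quadrant.
canned tuna + bell pepper: the both-tight solution has a negative serving — not a feasible corner.
oats + bell pepper: the both-tight solution has a negative serving — not a feasible corner.
Cheapest feasible corner: $2.14.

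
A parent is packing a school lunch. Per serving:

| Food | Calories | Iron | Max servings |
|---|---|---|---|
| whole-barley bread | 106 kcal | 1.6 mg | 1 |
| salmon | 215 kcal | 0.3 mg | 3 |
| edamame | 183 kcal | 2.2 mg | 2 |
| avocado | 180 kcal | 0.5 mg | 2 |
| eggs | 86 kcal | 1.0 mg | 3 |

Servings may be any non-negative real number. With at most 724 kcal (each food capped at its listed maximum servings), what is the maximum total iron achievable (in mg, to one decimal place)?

Iron per kcal: whole-barley bread 0.01509, edamame 0.01202, eggs 0.01163, avocado 0.002778, salmon 0.001395.
Take 1 serving of whole-barley bread: uses 106 kcal, +1.6 mg iron (running total 1.6 mg).
Take 2 servings of edamame: uses 366 kcal, +4.4 mg iron (running total 6.0 mg).
Take 2.93 servings of eggs: uses 252 kcal, +2.9 mg iron (running total 8.9 mg).
Greedy by best ratio exhausts the calories allowance optimally: 8.9 mg.

8.9 mg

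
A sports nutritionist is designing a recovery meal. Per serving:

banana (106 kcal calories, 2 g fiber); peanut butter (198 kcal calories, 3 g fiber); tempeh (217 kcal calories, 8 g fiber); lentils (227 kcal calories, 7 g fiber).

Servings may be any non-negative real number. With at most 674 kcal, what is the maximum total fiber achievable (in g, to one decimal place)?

Fiber per kcal: tempeh 0.03687, lentils 0.03084, banana 0.01887, peanut butter 0.01515.
With no serving limits, spend the whole calories allowance on tempeh: 674 kcal / 217 kcal × 8 g = 24.8 g.

24.8 g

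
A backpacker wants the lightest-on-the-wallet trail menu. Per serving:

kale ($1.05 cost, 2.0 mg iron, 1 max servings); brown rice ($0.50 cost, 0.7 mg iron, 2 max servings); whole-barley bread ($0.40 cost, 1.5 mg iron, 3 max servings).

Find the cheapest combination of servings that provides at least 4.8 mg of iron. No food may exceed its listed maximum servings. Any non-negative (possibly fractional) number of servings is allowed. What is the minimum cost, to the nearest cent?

Cost per mg of iron: whole-barley bread $0.2667, kale $0.5250, brown rice $0.7143.
Take 3 servings of whole-barley bread: +4.5 mg iron for $1.20 (total $1.20, still need 0.3 mg).
Take 0.15 servings of kale: +0.3 mg iron for $0.16 (total $1.36, still need 0.0 mg).
Greedy by cheapest-per-mg is optimal for a single linear constraint, so the minimum cost is $1.36.

$1.36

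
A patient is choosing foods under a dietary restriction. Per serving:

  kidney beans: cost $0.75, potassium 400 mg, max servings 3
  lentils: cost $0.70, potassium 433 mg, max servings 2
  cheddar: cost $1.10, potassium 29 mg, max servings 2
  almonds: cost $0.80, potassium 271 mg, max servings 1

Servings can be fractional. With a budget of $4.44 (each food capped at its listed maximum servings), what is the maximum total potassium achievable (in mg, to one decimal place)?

2333.6 mg

Potassium per dollar: lentils 618.6, kidney beans 533.3, almonds 338.8, cheddar 26.36.
Take 2 servings of lentils: spends $1.40, +866.0 mg potassium (running total 866.0 mg).
Take 3 servings of kidney beans: spends $2.25, +1200.0 mg potassium (running total 2066.0 mg).
Take 0.9875 servings of almonds: spends $0.79, +267.6 mg potassium (running total 2333.6 mg).
Greedy by best ratio exhausts the cost allowance optimally: 2333.6 mg.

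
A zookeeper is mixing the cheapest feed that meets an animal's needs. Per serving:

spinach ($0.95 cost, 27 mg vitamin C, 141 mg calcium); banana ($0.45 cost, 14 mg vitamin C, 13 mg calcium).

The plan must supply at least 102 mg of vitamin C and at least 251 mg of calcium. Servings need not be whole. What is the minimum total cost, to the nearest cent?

$3.39

This is a tiny linear program; its minimum lies at a vertex of the feasible set. List the vertices and price them.
spinach only: max(102/27, 251/141) = 3.778 servings → $3.59.
banana only: max(102/14, 251/13) = 19.31 servings → $8.69.
spinach + banana with both tight: 1.348 servings and 4.686 servings → $3.39.
So the least-cost plan costs $3.39.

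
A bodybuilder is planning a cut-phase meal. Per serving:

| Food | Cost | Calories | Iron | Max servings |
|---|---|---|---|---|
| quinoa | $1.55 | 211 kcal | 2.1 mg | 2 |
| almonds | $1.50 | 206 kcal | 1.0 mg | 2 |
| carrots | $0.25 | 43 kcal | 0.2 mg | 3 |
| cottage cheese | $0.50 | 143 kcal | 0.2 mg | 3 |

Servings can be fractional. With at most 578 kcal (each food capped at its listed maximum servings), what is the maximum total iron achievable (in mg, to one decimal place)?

Iron per kcal: quinoa 0.009953, almonds 0.004854, carrots 0.004651, cottage cheese 0.001399.
Take 2 servings of quinoa: uses 422 kcal, +4.2 mg iron (running total 4.2 mg).
Take 0.7573 servings of almonds: uses 156 kcal, +0.8 mg iron (running total 5.0 mg).
Greedy by best ratio exhausts the calories allowance optimally: 5.0 mg.

5.0 mg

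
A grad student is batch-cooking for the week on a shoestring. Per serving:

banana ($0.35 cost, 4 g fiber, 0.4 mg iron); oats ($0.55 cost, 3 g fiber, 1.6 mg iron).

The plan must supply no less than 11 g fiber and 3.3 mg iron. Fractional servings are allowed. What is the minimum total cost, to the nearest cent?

Check every corner: each single food scaled to meet both minima, and each pair solved so both constraints bind.
banana only: max(11/4, 3.3/0.4) = 8.25 servings → $2.89.
oats only: max(11/3, 3.3/1.6) = 3.667 servings → $2.02.
banana + oats with both tight: 1.481 servings and 1.692 servings → $1.45.
Cheapest feasible corner: $1.45.

$1.45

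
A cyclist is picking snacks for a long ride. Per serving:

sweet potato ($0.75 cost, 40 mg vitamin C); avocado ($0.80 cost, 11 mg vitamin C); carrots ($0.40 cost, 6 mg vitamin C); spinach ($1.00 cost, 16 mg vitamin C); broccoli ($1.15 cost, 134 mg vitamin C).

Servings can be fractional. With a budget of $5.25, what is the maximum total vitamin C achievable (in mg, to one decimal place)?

611.7 mg

Vitamin C per dollar: broccoli 116.5, sweet potato 53.33, spinach 16, carrots 15, avocado 13.75.
With no serving limits, spend the whole cost allowance on broccoli: $5.25 / $1.15 × 134 mg = 611.7 mg.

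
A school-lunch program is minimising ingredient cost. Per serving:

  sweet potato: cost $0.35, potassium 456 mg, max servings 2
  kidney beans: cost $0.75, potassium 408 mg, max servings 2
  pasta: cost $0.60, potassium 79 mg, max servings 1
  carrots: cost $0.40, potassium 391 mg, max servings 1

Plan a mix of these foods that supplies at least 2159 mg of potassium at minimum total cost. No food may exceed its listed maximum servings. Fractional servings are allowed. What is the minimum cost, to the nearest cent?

Cost per mg of potassium: sweet potato $0.0008, carrots $0.0010, kidney beans $0.0018, pasta $0.0076.
Take 2 servings of sweet potato: +912.0 mg potassium for $0.70 (total $0.70, still need 1247.0 mg).
Take 1 serving of carrots: +391.0 mg potassium for $0.40 (total $1.10, still need 856.0 mg).
Take 2 servings of kidney beans: +816.0 mg potassium for $1.50 (total $2.60, still need 40.0 mg).
Take 0.5063 servings of pasta: +40.0 mg potassium for $0.30 (total $2.90, still need 0.0 mg).
Filling from the cheapest source first is optimal under one linear minimum: $2.90.

$2.90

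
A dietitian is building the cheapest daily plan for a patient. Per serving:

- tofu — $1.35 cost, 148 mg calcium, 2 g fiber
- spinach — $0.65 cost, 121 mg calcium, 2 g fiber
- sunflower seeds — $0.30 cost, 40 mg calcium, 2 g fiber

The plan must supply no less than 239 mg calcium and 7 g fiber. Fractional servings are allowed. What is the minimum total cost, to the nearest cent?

$1.48

The cheapest plan sits at a corner of the feasible region — with two constraints it uses at most two foods.
tofu only: max(239/148, 7/2) = 3.5 servings → $4.72.
spinach only: max(239/121, 7/2) = 3.5 servings → $2.27.
sunflower seeds only: max(239/40, 7/2) = 5.975 servings → $1.79.
tofu + spinach: the both-tight solution has a negative serving — not a feasible corner.
tofu + sunflower seeds with both tight: 0.9167 servings and 2.583 servings → $2.01.
spinach + sunflower seeds with both tight: 1.222 servings and 2.278 servings → $1.48.
The minimum over all feasible corners is $1.48.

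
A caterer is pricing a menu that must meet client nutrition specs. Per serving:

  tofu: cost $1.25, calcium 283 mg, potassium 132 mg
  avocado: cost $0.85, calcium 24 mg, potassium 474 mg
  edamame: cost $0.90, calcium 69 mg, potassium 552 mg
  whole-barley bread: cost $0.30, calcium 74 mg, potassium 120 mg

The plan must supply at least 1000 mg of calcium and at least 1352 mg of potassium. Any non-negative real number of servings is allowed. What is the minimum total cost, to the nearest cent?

$4.05

An LP optimum is at a vertex; with two nutrient constraints at most two foods are used. Check each candidate.
tofu only: max(1000/283, 1352/132) = 10.24 servings → $12.80.
avocado only: max(1000/24, 1352/474) = 41.67 servings → $35.42.
edamame only: max(1000/69, 1352/552) = 14.49 servings → $13.04.
whole-barley bread only: max(1000/74, 1352/120) = 13.51 servings → $4.05.
tofu + avocado with both tight: 3.371 servings and 1.913 servings → $5.84.
tofu + edamame with both tight: 3.118 servings and 1.704 servings → $5.43.
tofu + whole-barley bread with both tight: 0.8247 servings and 10.36 servings → $4.14.
avocado + edamame: the both-tight solution has a negative serving — not a feasible corner.
avocado + whole-barley bread: intersection lies outside the first quadrant.
edamame + whole-barley bread: intersection lies outside the first quadrant.
The minimum over all feasible corners is $4.05.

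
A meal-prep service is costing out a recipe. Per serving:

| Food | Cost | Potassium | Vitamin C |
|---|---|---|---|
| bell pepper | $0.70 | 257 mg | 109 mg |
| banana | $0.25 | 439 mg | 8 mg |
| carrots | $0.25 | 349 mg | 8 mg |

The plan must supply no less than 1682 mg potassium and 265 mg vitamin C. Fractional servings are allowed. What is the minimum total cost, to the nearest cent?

$2.20

A basic optimal solution has at most two foods positive. Try each food alone and each pair with both targets met exactly.
bell pepper only: max(1682/257, 265/109) = 6.545 servings → $4.58.
banana only: max(1682/439, 265/8) = 33.12 servings → $8.28.
carrots only: max(1682/349, 265/8) = 33.12 servings → $8.28.
bell pepper + banana with both tight: 2.247 servings and 2.516 servings → $2.20.
bell pepper + carrots with both tight: 2.196 servings and 3.202 servings → $2.34.
banana + carrots with both targets exact would need a negative amount; discard.
The minimum over all feasible corners is $2.20.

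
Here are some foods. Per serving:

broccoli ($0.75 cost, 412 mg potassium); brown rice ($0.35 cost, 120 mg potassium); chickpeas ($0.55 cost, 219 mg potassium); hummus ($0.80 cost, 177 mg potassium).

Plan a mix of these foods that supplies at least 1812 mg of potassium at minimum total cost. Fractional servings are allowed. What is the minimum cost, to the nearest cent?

Cost per mg of potassium: broccoli $0.0018, chickpeas $0.0025, brown rice $0.0029, hummus $0.0045.
With no serving limits, use only broccoli: 1812 mg / 412 mg = 4.398 servings × $0.75 = $3.30.

$3.30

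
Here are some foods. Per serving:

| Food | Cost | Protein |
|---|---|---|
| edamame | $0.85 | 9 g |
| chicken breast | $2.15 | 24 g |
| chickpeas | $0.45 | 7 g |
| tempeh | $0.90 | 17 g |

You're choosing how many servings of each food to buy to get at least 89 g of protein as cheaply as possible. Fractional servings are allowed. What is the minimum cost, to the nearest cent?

Cost per g of protein: tempeh $0.0529, chickpeas $0.0643, chicken breast $0.0896, edamame $0.0944.
With no serving limits, use only tempeh: 89 g / 17 g = 5.235 servings × $0.90 = $4.71.

$4.71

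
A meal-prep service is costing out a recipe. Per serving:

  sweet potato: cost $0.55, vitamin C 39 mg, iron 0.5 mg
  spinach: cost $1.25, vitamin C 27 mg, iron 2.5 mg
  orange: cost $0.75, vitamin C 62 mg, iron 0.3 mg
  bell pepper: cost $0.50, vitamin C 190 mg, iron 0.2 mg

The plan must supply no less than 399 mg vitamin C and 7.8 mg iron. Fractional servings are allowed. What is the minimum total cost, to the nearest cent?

At the optimum either one food covers both requirements or two foods hit both targets exactly; no other combination can be cheaper.
sweet potato only: max(399/39, 7.8/0.5) = 15.6 servings → $8.58.
spinach only: max(399/27, 7.8/2.5) = 14.78 servings → $18.47.
orange only: max(399/62, 7.8/0.3) = 26 servings → $19.50.
bell pepper only: max(399/190, 7.8/0.2) = 39 servings → $19.50.
sweet potato + spinach with both tight: 9.368 servings and 1.246 servings → $6.71.
sweet potato + orange: intersection lies outside the first quadrant.
sweet potato + bell pepper: intersection lies outside the first quadrant.
spinach + orange with both tight: 2.477 servings and 5.357 servings → $7.11.
spinach + bell pepper with both tight: 2.986 servings and 1.676 servings → $4.57.
orange + bell pepper: intersection lies outside the first quadrant.
So the least-cost plan costs $4.57.

$4.57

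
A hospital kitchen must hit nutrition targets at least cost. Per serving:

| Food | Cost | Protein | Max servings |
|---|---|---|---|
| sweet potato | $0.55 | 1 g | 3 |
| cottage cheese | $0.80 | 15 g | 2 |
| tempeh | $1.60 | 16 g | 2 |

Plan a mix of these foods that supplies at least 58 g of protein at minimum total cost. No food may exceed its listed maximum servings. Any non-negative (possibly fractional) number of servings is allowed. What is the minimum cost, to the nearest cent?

$4.40

Cost per g of protein: cottage cheese $0.0533, tempeh $0.1000, sweet potato $0.5500.
Take 2 servings of cottage cheese: +30.0 g protein for $1.60 (total $1.60, still need 28.0 g).
Take 1.75 servings of tempeh: +28.0 g protein for $2.80 (total $4.40, still need 0.0 g).
Filling from the cheapest source first is optimal under one linear minimum: $4.40.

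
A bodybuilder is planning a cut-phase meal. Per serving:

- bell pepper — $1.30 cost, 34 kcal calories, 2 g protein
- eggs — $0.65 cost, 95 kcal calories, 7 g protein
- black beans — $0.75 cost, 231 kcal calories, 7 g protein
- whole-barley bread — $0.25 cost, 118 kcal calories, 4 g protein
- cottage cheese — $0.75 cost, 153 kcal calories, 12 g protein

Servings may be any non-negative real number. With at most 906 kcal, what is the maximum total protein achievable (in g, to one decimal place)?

Protein per kcal: cottage cheese 0.07843, eggs 0.07368, bell pepper 0.05882, whole-barley bread 0.0339, black beans 0.0303.
With no serving limits, spend the whole calories allowance on cottage cheese: 906 kcal / 153 kcal × 12 g = 71.1 g.

71.1 g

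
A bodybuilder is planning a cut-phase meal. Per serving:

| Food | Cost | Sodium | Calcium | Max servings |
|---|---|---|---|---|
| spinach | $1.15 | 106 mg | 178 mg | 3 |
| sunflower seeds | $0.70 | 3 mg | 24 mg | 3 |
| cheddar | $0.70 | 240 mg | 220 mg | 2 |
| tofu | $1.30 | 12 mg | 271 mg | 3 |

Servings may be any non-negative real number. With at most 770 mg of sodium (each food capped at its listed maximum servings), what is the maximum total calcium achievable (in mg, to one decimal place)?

1792.1 mg

Calcium per mg sodium: tofu 22.58, sunflower seeds 8, spinach 1.679, cheddar 0.9167.
Take 3 servings of tofu: uses 36 mg sodium, +813.0 mg calcium (running total 813.0 mg).
Take 3 servings of sunflower seeds: uses 9 mg sodium, +72.0 mg calcium (running total 885.0 mg).
Take 3 servings of spinach: uses 318 mg sodium, +534.0 mg calcium (running total 1419.0 mg).
Take 1.696 servings of cheddar: uses 407 mg sodium, +373.1 mg calcium (running total 1792.1 mg).
Greedy by best ratio exhausts the sodium allowance optimally: 1792.1 mg.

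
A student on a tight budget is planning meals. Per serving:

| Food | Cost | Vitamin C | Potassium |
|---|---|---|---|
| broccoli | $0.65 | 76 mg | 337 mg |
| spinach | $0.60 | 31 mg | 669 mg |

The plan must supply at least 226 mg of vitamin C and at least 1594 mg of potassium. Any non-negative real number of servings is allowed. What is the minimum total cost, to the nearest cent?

$2.31

The cheapest plan sits at a corner of the feasible region — with two constraints it uses at most two foods.
broccoli only: max(226/76, 1594/337) = 4.73 servings → $3.07.
spinach only: max(226/31, 1594/669) = 7.29 servings → $4.37.
broccoli + spinach with both tight: 2.519 servings and 1.113 servings → $2.31.
So the least-cost plan costs $2.31.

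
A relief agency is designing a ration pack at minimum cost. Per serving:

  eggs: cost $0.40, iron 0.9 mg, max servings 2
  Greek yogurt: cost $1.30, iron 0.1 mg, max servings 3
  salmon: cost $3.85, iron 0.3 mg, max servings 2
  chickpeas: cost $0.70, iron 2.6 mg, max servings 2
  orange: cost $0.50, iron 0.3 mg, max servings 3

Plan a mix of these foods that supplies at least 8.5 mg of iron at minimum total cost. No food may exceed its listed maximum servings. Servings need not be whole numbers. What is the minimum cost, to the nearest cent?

Cost per mg of iron: chickpeas $0.2692, eggs $0.4444, orange $1.6667, salmon $12.8333, Greek yogurt $13.0000.
Take 2 servings of chickpeas: +5.2 mg iron for $1.40 (total $1.40, still need 3.3 mg).
Take 2 servings of eggs: +1.8 mg iron for $0.80 (total $2.20, still need 1.5 mg).
Take 3 servings of orange: +0.9 mg iron for $1.50 (total $3.70, still need 0.6 mg).
Take 2 servings of salmon: +0.6 mg iron for $7.70 (total $11.40, still need 0.0 mg).
Filling from the cheapest source first is optimal under one linear minimum: $11.40.

$11.40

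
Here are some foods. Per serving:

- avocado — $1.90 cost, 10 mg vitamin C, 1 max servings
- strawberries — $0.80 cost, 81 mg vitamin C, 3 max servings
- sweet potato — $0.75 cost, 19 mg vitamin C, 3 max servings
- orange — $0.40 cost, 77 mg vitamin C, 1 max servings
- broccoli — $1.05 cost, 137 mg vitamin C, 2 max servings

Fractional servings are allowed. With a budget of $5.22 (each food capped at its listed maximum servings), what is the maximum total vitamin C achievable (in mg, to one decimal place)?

Vitamin C per dollar: orange 192.5, broccoli 130.5, strawberries 101.2, sweet potato 25.33, avocado 5.263.
Take 1 serving of orange: spends $0.40, +77.0 mg vitamin C (running total 77.0 mg).
Take 2 servings of broccoli: spends $2.10, +274.0 mg vitamin C (running total 351.0 mg).
Take 3 servings of strawberries: spends $2.40, +243.0 mg vitamin C (running total 594.0 mg).
Take 0.4267 servings of sweet potato: spends $0.32, +8.1 mg vitamin C (running total 602.1 mg).
Greedy by best ratio exhausts the cost allowance optimally: 602.1 mg.

602.1 mg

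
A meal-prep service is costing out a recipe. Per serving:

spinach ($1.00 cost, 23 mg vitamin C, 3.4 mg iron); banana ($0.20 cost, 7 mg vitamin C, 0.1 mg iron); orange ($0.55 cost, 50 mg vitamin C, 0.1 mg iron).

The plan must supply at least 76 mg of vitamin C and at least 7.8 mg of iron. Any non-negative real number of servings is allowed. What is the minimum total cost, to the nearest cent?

Compare the cost at each extreme point of the feasible region.
spinach only: max(76/23, 7.8/3.4) = 3.304 servings → $3.30.
banana only: max(76/7, 7.8/0.1) = 78 servings → $15.60.
orange only: max(76/50, 7.8/0.1) = 78 servings → $42.90.
spinach + banana with both tight: 2.186 servings and 3.674 servings → $2.92.
spinach + orange with both tight: 2.28 servings and 0.4711 servings → $2.54.
banana + orange: the both-tight solution has a negative serving — not a feasible corner.
Cheapest feasible corner: $2.54.

$2.54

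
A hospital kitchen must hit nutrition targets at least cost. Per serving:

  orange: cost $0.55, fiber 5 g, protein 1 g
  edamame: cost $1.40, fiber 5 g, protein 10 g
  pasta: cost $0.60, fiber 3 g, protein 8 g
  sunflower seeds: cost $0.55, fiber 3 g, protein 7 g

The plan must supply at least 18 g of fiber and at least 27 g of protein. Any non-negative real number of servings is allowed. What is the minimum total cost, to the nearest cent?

Two binding constraints pin down two serving amounts, so the optimal mix uses at most two foods. The candidates are each food alone (scaled to the tighter of fiber/protein) and each pair with both constraints tight.
orange only: max(18/5, 27/1) = 27 servings → $14.85.
edamame only: max(18/5, 27/10) = 3.6 servings → $5.04.
pasta only: max(18/3, 27/8) = 6 servings → $3.60.
sunflower seeds only: max(18/3, 27/7) = 6 servings → $3.30.
orange + edamame with both tight: 1 serving and 2.6 servings → $4.19.
orange + pasta with both tight: 1.703 servings and 3.162 servings → $2.83.
orange + sunflower seeds with both tight: 1.406 servings and 3.656 servings → $2.78.
edamame + pasta: intersection lies outside the first quadrant.
edamame + sunflower seeds: intersection lies outside the first quadrant.
pasta + sunflower seeds: the both-tight solution has a negative serving — not a feasible corner.
So the least-cost plan costs $2.78.

$2.78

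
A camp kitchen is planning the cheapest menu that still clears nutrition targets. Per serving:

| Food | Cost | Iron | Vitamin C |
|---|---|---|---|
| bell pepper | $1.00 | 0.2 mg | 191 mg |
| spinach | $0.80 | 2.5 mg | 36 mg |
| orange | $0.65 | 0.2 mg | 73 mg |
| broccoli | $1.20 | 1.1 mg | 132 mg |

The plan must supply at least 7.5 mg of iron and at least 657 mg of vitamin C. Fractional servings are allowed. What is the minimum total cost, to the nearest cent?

$5.13

At the optimum either one food covers both requirements or two foods hit both targets exactly; no other combination can be cheaper.
bell pepper only: max(7.5/0.2, 657/191) = 37.5 servings → $37.50.
spinach only: max(7.5/2.5, 657/36) = 18.25 servings → $14.60.
orange only: max(7.5/0.2, 657/73) = 37.5 servings → $24.38.
broccoli only: max(7.5/1.1, 657/132) = 6.818 servings → $8.18.
bell pepper + spinach with both tight: 2.918 servings and 2.767 servings → $5.13.
bell pepper + orange: intersection lies outside the first quadrant.
bell pepper + broccoli: intersection lies outside the first quadrant.
spinach + orange with both tight: 2.374 servings and 7.829 servings → $6.99.
spinach + broccoli with both tight: 0.9205 servings and 4.726 servings → $6.41.
orange + broccoli with both targets exact would need a negative amount; discard.
Cheapest feasible corner: $5.13.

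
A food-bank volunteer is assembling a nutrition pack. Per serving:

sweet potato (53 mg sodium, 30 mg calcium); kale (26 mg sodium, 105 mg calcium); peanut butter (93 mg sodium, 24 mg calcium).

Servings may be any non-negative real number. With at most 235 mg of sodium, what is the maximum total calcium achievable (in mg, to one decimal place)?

Calcium per mg sodium: kale 4.038, sweet potato 0.566, peanut butter 0.2581.
With no serving limits, spend the whole sodium allowance on kale: 235 mg / 26 mg × 105 mg = 949.0 mg.

949.0 mg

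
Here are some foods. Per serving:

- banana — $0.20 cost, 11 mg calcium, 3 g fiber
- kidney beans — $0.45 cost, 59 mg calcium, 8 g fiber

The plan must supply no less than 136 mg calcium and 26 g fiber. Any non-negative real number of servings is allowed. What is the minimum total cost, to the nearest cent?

$1.46

Two binding constraints pin down two serving amounts, so the optimal mix uses at most two foods. The candidates are each food alone (scaled to the tighter of calcium/fiber) and each pair with both constraints tight.
banana only: max(136/11, 26/3) = 12.36 servings → $2.47.
kidney beans only: max(136/59, 26/8) = 3.25 servings → $1.46.
banana + kidney beans with both tight: 5.011 servings and 1.371 servings → $1.62.
So the least-cost plan costs $1.46.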